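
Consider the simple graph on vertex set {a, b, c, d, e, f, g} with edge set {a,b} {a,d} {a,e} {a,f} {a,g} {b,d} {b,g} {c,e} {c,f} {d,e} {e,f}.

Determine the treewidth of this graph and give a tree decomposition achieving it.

Treewidth 2.
Bags: B1 = {a, d, e}  B2 = {a, b, d}  B3 = {a, e, f}  B4 = {c, e, f}  B5 = {a, b, g}
Tree: B1–B2, B1–B3, B3–B4, B2–B5

Every bag has size at most 3, so the width is 3 − 1 = 2 and tw(G) ≤ 2. On the other hand G contains the 3-clique {c, e, f}. A clique must lie in a single bag of any decomposition, so no decomposition can have width below 2. Combining the bounds, tw(G) = 2.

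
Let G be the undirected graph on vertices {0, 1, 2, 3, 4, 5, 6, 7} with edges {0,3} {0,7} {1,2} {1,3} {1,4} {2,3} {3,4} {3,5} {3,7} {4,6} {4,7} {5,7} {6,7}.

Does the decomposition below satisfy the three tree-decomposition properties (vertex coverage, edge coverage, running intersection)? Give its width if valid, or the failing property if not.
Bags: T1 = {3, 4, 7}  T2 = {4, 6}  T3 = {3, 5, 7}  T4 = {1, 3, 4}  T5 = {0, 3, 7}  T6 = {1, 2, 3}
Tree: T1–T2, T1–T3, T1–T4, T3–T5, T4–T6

No — edge (7,6) lies in no bag.

A tree decomposition must satisfy three properties: every vertex lies in some bag; for every edge, both endpoints lie together in some bag; and for every vertex, the bags containing it form a connected subtree. Here edge (7,6) lies in no bag, so the decomposition is invalid.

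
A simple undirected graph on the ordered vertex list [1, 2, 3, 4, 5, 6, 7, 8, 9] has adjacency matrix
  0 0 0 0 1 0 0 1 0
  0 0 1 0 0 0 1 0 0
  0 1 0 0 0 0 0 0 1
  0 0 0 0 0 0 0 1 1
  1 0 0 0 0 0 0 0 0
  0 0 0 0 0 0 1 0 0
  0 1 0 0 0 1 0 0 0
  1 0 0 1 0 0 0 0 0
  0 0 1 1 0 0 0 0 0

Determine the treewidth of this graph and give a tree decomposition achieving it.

Each bag holds 2 vertices, so the decomposition has width 1, which upper-bounds the treewidth. Since G has at least one edge (e.g. 6–7), it is not an edgeless graph, so tw(G) ≥ 1. Hence tw(G) = 1 exactly.

Treewidth 1.
Bags: B1 = {6, 7}  B2 = {2, 7}  B3 = {2, 3}  B4 = {3, 9}  B5 = {4, 9}  B6 = {4, 8}  B7 = {1, 8}  B8 = {1, 5}
Tree: B1–B2, B2–B3, B3–B4, B4–B5, B5–B6, B6–B7, B7–B8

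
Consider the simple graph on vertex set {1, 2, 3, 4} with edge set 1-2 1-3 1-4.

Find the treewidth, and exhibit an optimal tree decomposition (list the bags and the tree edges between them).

The largest bag has 2 vertices, giving width 1; this decomposition certifies tw(G) ≤ 1. Any graph with an edge has treewidth ≥ 1, and G has the edge 1–4. Therefore the treewidth is 1.

Treewidth 1.
One optimal decomposition is:
Bags: B1 = {1, 4}  B2 = {1, 3}  B3 = {1, 2}
Tree: B1–B2, B2–B3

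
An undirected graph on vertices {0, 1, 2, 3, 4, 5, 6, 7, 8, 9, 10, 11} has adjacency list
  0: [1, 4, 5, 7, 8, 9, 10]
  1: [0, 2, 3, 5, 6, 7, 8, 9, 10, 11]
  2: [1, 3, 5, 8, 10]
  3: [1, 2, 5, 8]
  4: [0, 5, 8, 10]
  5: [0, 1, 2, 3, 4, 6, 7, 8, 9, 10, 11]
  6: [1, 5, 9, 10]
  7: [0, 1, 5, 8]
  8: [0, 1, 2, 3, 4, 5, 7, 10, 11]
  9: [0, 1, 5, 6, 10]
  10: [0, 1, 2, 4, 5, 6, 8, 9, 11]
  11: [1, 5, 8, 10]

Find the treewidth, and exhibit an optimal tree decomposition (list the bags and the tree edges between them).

Each bag holds 5 vertices, so the decomposition has width 4, which upper-bounds the treewidth. For the lower bound, the 5 vertices {0, 1, 5, 8, 10} are pairwise adjacent, and any tree decomposition puts a clique entirely inside one bag — forcing width ≥ 4. Hence tw(G) = 4 exactly.

Treewidth 4.
Bags: B1 = {0, 1, 5, 8, 10}  B2 = {1, 2, 5, 8, 10}  B3 = {0, 1, 5, 9, 10}  B4 = {1, 2, 3, 5, 8}  B5 = {0, 1, 5, 7, 8}  B6 = {1, 5, 6, 9, 10}  B7 = {0, 4, 5, 8, 10}  B8 = {1, 5, 8, 10, 11}
Tree: B1–B2, B1–B3, B2–B4, B1–B5, B3–B6, B1–B7, B2–B8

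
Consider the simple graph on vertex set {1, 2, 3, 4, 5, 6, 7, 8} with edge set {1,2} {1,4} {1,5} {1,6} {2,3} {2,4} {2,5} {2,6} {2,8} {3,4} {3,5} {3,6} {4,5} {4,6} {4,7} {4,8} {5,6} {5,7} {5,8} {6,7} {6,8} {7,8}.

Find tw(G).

4

A width-4 tree decomposition is:
Bags: B1 = {2, 4, 5, 6, 8}  B2 = {1, 2, 4, 5, 6}  B3 = {4, 5, 6, 7, 8}  B4 = {2, 3, 4, 5, 6}
Tree: B1–B2, B1–B3, B2–B4
The largest bag has 5 vertices, giving width 4; this decomposition certifies tw(G) ≤ 4. Conversely, {2, 4, 5, 6, 8} is a clique of size 5, and the vertices of any clique must share a bag in every tree decomposition; so some bag has ≥ 5 vertices and tw(G) ≥ 4. Therefore the treewidth is 4.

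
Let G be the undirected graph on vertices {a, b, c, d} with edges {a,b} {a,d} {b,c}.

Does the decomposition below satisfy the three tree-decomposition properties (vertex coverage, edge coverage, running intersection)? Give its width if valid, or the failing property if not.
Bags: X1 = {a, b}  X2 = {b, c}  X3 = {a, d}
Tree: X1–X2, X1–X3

Vertex coverage: the bags together contain {a, b, c, d}, the full vertex set. Edge coverage: each edge of G has both endpoints in at least one bag. Running intersection: for every vertex, the bags containing it form a connected subtree. All three properties hold, so this is a valid tree decomposition of width max|bag| − 1 = 1, and hence tw(G) ≤ 1.

Yes; width 1.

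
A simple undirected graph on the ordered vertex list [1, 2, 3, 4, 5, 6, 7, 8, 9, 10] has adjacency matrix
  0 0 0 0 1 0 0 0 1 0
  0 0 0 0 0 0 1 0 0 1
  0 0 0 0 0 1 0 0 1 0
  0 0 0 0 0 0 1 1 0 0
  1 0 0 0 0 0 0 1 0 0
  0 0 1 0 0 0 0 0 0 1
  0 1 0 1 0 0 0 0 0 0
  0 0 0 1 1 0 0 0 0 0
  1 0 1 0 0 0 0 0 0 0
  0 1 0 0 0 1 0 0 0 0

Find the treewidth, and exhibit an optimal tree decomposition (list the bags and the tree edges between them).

Treewidth 2.
Bags: B1 = {4, 5, 8}  B2 = {1, 4, 5}  B3 = {1, 4, 9}  B4 = {3, 4, 9}  B5 = {3, 4, 6}  B6 = {4, 6, 10}  B7 = {2, 4, 10}  B8 = {2, 4, 7}
Tree: B1–B2, B2–B3, B3–B4, B4–B5, B5–B6, B6–B7, B7–B8

The largest bag has 3 vertices, giving width 2; this decomposition certifies tw(G) ≤ 2. Since 4–8–5–1–9–3–6–10–2–7–4 is a cycle in G, G is not acyclic. Forests are exactly the graphs of treewidth ≤ 1, so tw(G) ≥ 2. Combining the bounds, tw(G) = 2.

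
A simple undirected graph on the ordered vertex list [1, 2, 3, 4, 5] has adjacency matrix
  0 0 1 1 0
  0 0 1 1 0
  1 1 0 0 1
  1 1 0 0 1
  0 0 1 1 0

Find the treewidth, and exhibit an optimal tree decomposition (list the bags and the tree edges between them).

Treewidth 2.
One such decomposition:
Bags: B1 = {3, 4, 5}  B2 = {1, 3, 4}  B3 = {2, 3, 4}
Tree: B1–B2, B2–B3

The largest bag has 3 vertices, giving width 2; this decomposition certifies tw(G) ≤ 2. For the lower bound, G contains the cycle 3–5–4–1–3, so G is not a forest; only forests have treewidth ≤ 1, hence tw(G) ≥ 2. Combining the bounds, tw(G) = 2.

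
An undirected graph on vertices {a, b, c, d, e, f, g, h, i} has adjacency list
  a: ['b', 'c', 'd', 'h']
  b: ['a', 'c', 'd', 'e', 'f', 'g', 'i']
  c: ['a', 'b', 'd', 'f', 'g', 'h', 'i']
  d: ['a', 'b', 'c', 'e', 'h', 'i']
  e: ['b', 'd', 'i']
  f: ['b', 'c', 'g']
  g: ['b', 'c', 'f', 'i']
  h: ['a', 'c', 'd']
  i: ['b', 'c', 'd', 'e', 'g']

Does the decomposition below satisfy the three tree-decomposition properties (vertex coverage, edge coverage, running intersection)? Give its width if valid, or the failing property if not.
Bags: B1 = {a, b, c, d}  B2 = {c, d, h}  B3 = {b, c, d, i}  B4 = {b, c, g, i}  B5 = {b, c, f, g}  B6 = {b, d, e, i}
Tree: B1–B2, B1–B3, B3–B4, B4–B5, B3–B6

No — edge (a,h) lies in no bag.

A tree decomposition must satisfy three properties: every vertex lies in some bag; for every edge, both endpoints lie together in some bag; and for every vertex, the bags containing it form a connected subtree. Here edge (a,h) lies in no bag, so the decomposition is invalid.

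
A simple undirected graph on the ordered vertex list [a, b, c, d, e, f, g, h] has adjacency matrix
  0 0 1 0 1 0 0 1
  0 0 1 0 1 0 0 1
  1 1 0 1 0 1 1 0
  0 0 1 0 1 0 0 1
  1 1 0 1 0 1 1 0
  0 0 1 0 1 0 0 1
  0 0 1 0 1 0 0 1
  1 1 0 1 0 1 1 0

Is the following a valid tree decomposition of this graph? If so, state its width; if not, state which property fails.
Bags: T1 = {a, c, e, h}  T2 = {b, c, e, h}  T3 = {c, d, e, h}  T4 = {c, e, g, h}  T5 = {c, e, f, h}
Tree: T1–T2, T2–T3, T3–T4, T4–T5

Every vertex of G appears in some bag (union = {a, b, c, d, e, f, g, h}); every edge is covered by a bag; and for each vertex v the set of bags containing v is connected in the bag tree. The decomposition is therefore valid. The largest bag has 4 vertices, so the width is 3.

Yes; width 3.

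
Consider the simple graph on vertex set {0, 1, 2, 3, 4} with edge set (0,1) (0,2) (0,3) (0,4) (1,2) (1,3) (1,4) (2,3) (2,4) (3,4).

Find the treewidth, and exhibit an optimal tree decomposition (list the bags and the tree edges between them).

Treewidth 4.
One such decomposition:
Bags: B1 = {0, 1, 2, 3, 4}
Tree: (single bag)

With just one bag of size 5, the width is 5 − 1 = 4, so tw(G) ≤ 4. For the lower bound, the 5 vertices {0, 1, 2, 3, 4} are pairwise adjacent, and any tree decomposition puts a clique entirely inside one bag — forcing width ≥ 4. Hence tw(G) = 4 exactly.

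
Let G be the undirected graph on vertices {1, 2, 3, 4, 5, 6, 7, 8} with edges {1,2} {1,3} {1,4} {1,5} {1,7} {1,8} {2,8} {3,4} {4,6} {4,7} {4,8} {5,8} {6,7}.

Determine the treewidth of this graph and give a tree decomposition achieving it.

The largest bag has 3 vertices, giving width 2; this decomposition certifies tw(G) ≤ 2. For the lower bound, the 3 vertices {1, 2, 8} are pairwise adjacent, and any tree decomposition puts a clique entirely inside one bag — forcing width ≥ 2. Combining the bounds, tw(G) = 2.

Treewidth 2.
Bags: B1 = {1, 4, 7}  B2 = {1, 3, 4}  B3 = {1, 4, 8}  B4 = {1, 2, 8}  B5 = {1, 5, 8}  B6 = {4, 6, 7}
Tree: B1–B2, B2–B3, B3–B4, B4–B5, B1–B6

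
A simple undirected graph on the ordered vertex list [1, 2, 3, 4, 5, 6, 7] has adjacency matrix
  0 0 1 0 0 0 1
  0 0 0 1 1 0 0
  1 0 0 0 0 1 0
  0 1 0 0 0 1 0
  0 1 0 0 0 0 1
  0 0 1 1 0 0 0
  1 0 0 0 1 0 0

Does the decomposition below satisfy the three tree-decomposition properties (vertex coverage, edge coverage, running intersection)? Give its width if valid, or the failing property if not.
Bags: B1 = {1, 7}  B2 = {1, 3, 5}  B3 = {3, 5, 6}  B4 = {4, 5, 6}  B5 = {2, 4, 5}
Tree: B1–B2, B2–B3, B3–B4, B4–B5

A tree decomposition must satisfy three properties: every vertex lies in some bag; for every edge, both endpoints lie together in some bag; and for every vertex, the bags containing it form a connected subtree. Here edge (5,7) lies in no bag, so the decomposition is invalid.

No — edge (5,7) lies in no bag.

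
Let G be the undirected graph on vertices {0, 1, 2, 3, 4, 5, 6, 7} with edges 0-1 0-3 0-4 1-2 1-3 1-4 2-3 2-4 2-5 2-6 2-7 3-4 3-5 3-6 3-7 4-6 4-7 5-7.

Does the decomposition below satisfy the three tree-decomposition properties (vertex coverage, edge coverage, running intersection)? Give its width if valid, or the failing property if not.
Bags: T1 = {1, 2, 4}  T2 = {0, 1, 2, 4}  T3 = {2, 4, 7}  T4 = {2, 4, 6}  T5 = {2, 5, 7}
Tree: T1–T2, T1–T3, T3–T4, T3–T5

No — vertex 3 appears in no bag.

A tree decomposition must satisfy three properties: every vertex lies in some bag; for every edge, both endpoints lie together in some bag; and for every vertex, the bags containing it form a connected subtree. Here vertex 3 appears in no bag, so the decomposition is invalid.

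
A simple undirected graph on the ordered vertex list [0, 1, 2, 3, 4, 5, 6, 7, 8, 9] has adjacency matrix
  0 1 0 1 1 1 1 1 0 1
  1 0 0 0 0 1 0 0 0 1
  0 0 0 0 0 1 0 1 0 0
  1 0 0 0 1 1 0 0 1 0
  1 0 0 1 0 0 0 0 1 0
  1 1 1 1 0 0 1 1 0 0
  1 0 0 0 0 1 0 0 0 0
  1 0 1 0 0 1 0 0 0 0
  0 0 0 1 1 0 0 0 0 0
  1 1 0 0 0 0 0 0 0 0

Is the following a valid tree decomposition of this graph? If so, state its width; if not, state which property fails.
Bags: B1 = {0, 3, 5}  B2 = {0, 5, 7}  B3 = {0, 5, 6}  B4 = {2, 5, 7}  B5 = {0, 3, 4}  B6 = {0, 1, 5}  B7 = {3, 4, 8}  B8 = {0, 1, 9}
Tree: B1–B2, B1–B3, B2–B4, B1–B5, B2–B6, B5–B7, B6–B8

Yes; width 2.

Vertex coverage: the bags together contain {0, 1, 2, 3, 4, 5, 6, 7, 8, 9}, the full vertex set. Edge coverage: each edge of G has both endpoints in at least one bag. Running intersection: for every vertex, the bags containing it form a connected subtree. All three properties hold, so this is a valid tree decomposition of width max|bag| − 1 = 2, and hence tw(G) ≤ 2.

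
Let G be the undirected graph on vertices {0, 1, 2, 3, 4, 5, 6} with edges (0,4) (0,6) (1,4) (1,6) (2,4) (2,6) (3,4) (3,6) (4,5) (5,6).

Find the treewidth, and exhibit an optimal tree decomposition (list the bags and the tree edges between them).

Every bag has size at most 3, so the width is 3 − 1 = 2 and tw(G) ≤ 2. The edges 6–3–4–5–6 form a cycle, so G is not a tree and its treewidth is at least 2. Combining the bounds, tw(G) = 2.

Treewidth 2.
One optimal decomposition is:
Bags: B1 = {3, 4, 6}  B2 = {4, 5, 6}  B3 = {2, 4, 6}  B4 = {0, 4, 6}  B5 = {1, 4, 6}
Tree: B1–B2, B2–B3, B3–B4, B4–B5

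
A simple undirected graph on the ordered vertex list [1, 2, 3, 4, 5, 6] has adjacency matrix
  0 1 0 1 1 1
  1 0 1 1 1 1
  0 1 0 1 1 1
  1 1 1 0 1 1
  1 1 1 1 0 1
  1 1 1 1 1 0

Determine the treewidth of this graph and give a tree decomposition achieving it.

The largest bag has 5 vertices, giving width 4; this decomposition certifies tw(G) ≤ 4. Conversely, {1, 2, 4, 5, 6} is a clique of size 5, and the vertices of any clique must share a bag in every tree decomposition; so some bag has ≥ 5 vertices and tw(G) ≥ 4. Therefore the treewidth is 4.

Treewidth 4.
One optimal decomposition is:
Bags: B1 = {1, 2, 4, 5, 6}  B2 = {2, 3, 4, 5, 6}
Tree: B1–B2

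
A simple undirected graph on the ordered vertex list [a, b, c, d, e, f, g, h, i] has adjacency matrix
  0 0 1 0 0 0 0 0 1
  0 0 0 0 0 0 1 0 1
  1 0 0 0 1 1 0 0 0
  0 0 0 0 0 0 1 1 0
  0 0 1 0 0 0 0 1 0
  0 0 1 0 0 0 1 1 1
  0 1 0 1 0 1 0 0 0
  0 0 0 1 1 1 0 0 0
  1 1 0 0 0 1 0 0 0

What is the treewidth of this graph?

A width-3 tree decomposition is:
Bags: B1 = {a, b, c, i}  B2 = {b, c, f, i}  B3 = {b, c, f, g}  B4 = {c, e, f, g}  B5 = {e, f, g, h}  B6 = {d, e, g, h}
Tree: B1–B2, B2–B3, B3–B4, B4–B5, B5–B6
The largest bag has 4 vertices, giving width 3; this decomposition certifies tw(G) ≤ 3. For the lower bound: the 4 vertex sets {a,b,i}, {c}, {f}, {d,e,g,h} are disjoint, each induces a connected subgraph, and every pair is joined by at least one edge of G. Contracting each set to a single vertex therefore yields K_{4} as a minor, and since treewidth is minor-monotone, tw(G) ≥ tw(K_{4}) = 3. Combining the bounds, tw(G) = 3.

3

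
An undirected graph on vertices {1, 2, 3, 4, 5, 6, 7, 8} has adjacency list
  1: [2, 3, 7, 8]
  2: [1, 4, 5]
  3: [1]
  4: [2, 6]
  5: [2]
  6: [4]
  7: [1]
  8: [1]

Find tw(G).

1

A width-1 tree decomposition is:
Bags: B1 = {1, 8}  B2 = {1, 2}  B3 = {1, 7}  B4 = {2, 4}  B5 = {2, 5}  B6 = {4, 6}  B7 = {1, 3}
Tree: B1–B2, B1–B3, B2–B4, B2–B5, B4–B6, B1–B7
Every bag has size at most 2, so the width is 2 − 1 = 1 and tw(G) ≤ 1. G has an edge, so its treewidth is at least 1. The upper and lower bounds meet at 1, so that is the treewidth.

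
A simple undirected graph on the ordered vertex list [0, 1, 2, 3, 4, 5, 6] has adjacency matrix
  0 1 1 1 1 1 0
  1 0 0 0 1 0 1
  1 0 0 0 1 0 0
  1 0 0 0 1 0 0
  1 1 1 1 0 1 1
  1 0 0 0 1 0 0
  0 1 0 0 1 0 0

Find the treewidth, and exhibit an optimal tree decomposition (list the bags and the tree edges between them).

Every bag has size at most 3, so the width is 3 − 1 = 2 and tw(G) ≤ 2. On the other hand G contains the 3-clique {0, 1, 4}. A clique must lie in a single bag of any decomposition, so no decomposition can have width below 2. Therefore the treewidth is 2.

Treewidth 2.
One optimal decomposition is:
Bags: B1 = {0, 3, 4}  B2 = {0, 1, 4}  B3 = {0, 4, 5}  B4 = {0, 2, 4}  B5 = {1, 4, 6}
Tree: B1–B2, B1–B3, B1–B4, B2–B5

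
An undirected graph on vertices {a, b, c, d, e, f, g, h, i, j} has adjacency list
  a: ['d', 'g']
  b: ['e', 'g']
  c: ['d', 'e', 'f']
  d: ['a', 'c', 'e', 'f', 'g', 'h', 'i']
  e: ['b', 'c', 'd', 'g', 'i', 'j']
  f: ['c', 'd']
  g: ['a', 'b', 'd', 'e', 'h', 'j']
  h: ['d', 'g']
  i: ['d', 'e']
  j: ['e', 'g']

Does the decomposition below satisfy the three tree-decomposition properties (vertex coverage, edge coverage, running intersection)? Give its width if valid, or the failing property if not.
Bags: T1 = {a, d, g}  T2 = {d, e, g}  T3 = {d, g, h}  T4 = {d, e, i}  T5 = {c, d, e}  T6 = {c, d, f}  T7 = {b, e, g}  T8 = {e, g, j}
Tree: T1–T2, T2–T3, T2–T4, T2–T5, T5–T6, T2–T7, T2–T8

Yes; width 2.

Every vertex of G appears in some bag (union = {a, b, c, d, e, f, g, h, i, j}); every edge is covered by a bag; and for each vertex v the set of bags containing v is connected in the bag tree. The decomposition is therefore valid. The largest bag has 3 vertices, so the width is 2.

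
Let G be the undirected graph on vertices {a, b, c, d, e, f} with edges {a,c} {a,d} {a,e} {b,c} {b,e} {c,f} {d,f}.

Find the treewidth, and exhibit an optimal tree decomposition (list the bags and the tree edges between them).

Treewidth 2.
One optimal decomposition is:
Bags: B1 = {a, d, f}  B2 = {a, c, f}  B3 = {a, c, e}  B4 = {b, c, e}
Tree: B1–B2, B2–B3, B3–B4

Each bag holds 3 vertices, so the decomposition has width 2, which upper-bounds the treewidth. The edges d–f–c–a–d form a cycle, so G is not a tree and its treewidth is at least 2. The upper and lower bounds meet at 2, so that is the treewidth.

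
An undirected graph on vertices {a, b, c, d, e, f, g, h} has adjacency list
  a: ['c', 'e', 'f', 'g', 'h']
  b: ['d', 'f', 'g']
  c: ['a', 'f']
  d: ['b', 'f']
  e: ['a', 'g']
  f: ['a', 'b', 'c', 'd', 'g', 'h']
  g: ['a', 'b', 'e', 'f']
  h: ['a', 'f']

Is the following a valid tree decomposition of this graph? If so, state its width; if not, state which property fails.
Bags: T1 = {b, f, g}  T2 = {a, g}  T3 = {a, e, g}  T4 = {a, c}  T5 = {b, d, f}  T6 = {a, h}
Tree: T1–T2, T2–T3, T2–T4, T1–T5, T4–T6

A tree decomposition must satisfy three properties: every vertex lies in some bag; for every edge, both endpoints lie together in some bag; and for every vertex, the bags containing it form a connected subtree. Here edge (f,a) lies in no bag, so the decomposition is invalid.

No — edge (f,a) lies in no bag.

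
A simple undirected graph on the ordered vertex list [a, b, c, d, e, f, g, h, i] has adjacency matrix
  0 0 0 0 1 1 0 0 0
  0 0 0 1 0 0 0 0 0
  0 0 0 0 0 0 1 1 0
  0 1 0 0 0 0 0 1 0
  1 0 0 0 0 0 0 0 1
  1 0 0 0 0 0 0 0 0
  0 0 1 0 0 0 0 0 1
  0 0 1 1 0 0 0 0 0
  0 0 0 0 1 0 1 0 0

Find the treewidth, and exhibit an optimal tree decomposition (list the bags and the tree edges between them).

Treewidth 1.
One optimal decomposition is:
Bags: B1 = {b, d}  B2 = {d, h}  B3 = {c, h}  B4 = {c, g}  B5 = {g, i}  B6 = {e, i}  B7 = {a, e}  B8 = {a, f}
Tree: B1–B2, B2–B3, B3–B4, B4–B5, B5–B6, B6–B7, B7–B8

Each bag holds 2 vertices, so the decomposition has width 1, which upper-bounds the treewidth. G has an edge, so its treewidth is at least 1. Combining the bounds, tw(G) = 1.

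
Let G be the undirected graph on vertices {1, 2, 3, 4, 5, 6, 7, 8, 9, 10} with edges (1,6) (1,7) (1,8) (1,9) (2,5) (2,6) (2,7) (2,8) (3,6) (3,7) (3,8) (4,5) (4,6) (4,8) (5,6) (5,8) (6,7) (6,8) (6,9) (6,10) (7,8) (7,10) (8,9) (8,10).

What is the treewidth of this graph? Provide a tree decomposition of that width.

Every bag has size at most 4, so the width is 4 − 1 = 3 and tw(G) ≤ 3. For the lower bound, the 4 vertices {1, 6, 8, 9} are pairwise adjacent, and any tree decomposition puts a clique entirely inside one bag — forcing width ≥ 3. Combining the bounds, tw(G) = 3.

Treewidth 3.
One optimal decomposition is:
Bags: B1 = {1, 6, 8, 9}  B2 = {1, 6, 7, 8}  B3 = {6, 7, 8, 10}  B4 = {2, 6, 7, 8}  B5 = {3, 6, 7, 8}  B6 = {2, 5, 6, 8}  B7 = {4, 5, 6, 8}
Tree: B1–B2, B2–B3, B3–B4, B3–B5, B4–B6, B6–B7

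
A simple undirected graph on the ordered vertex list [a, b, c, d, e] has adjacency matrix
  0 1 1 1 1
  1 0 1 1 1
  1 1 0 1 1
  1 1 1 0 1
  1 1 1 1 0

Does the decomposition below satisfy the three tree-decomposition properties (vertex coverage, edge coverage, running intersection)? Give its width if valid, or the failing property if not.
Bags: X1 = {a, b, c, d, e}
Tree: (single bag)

Checking the three conditions: (i) the bags cover all of {a, b, c, d, e}; (ii) for each edge, some bag contains both endpoints; (iii) the bags containing any fixed vertex form a subtree. All hold, so the decomposition is valid with width 5 − 1 = 4.

Yes; width 4.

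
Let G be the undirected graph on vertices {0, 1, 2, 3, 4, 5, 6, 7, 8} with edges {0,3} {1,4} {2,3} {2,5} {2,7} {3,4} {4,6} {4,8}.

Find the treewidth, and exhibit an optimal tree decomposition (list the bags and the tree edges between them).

Each bag holds 2 vertices, so the decomposition has width 1, which upper-bounds the treewidth. Since G has at least one edge (e.g. 3–4), it is not an edgeless graph, so tw(G) ≥ 1. Combining the bounds, tw(G) = 1.

Treewidth 1.
One optimal decomposition is:
Bags: B1 = {3, 4}  B2 = {2, 3}  B3 = {4, 8}  B4 = {4, 6}  B5 = {2, 7}  B6 = {0, 3}  B7 = {2, 5}  B8 = {1, 4}
Tree: B1–B2, B1–B3, B3–B4, B2–B5, B2–B6, B2–B7, B3–B8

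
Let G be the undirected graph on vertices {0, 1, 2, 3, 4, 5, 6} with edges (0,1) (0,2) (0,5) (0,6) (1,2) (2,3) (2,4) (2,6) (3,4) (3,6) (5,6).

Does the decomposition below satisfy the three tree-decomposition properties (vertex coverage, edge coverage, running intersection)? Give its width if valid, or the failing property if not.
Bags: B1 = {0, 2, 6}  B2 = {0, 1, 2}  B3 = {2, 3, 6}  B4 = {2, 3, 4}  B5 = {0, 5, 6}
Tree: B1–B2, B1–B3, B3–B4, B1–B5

Every vertex of G appears in some bag (union = {0, 1, 2, 3, 4, 5, 6}); every edge is covered by a bag; and for each vertex v the set of bags containing v is connected in the bag tree. The decomposition is therefore valid. The largest bag has 3 vertices, so the width is 2.

Yes; width 2.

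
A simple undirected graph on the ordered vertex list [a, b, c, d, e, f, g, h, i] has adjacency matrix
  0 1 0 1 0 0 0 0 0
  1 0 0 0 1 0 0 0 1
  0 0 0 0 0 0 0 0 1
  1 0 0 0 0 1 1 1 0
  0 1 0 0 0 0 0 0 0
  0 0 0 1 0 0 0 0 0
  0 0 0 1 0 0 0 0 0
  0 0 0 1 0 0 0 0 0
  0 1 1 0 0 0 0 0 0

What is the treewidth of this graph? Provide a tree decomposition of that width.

Every bag has size at most 2, so the width is 2 − 1 = 1 and tw(G) ≤ 1. Since G has at least one edge (e.g. b–a), it is not an edgeless graph, so tw(G) ≥ 1. Combining the bounds, tw(G) = 1.

Treewidth 1.
Bags: B1 = {a, b}  B2 = {b, i}  B3 = {a, d}  B4 = {d, f}  B5 = {b, e}  B6 = {c, i}  B7 = {d, g}  B8 = {d, h}
Tree: B1–B2, B1–B3, B3–B4, B2–B5, B2–B6, B3–B7, B3–B8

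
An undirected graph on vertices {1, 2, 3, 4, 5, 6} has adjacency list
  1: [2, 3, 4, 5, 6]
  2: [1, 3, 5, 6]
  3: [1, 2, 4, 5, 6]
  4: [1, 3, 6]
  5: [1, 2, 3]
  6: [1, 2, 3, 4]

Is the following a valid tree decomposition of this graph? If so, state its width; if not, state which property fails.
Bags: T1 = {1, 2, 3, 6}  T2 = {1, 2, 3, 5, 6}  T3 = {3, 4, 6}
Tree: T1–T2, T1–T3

No — edge (1,4) lies in no bag.

A tree decomposition must satisfy three properties: every vertex lies in some bag; for every edge, both endpoints lie together in some bag; and for every vertex, the bags containing it form a connected subtree. Here edge (1,4) lies in no bag, so the decomposition is invalid.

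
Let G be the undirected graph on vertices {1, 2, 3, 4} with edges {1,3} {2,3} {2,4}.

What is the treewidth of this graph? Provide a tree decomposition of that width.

Treewidth 1.
One optimal decomposition is:
Bags: B1 = {2, 4}  B2 = {2, 3}  B3 = {1, 3}
Tree: B1–B2, B2–B3

Each bag holds 2 vertices, so the decomposition has width 1, which upper-bounds the treewidth. Any graph with an edge has treewidth ≥ 1, and G has the edge 4–2. Therefore the treewidth is 1.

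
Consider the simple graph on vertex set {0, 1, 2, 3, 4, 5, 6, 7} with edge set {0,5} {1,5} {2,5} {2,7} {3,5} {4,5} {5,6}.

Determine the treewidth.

1

A width-1 tree decomposition is:
Bags: B1 = {4, 5}  B2 = {2, 5}  B3 = {3, 5}  B4 = {2, 7}  B5 = {0, 5}  B6 = {1, 5}  B7 = {5, 6}
Tree: B1–B2, B1–B3, B2–B4, B3–B5, B5–B6, B1–B7
The largest bag has 2 vertices, giving width 1; this decomposition certifies tw(G) ≤ 1. Since G has at least one edge (e.g. 4–5), it is not an edgeless graph, so tw(G) ≥ 1. Therefore the treewidth is 1.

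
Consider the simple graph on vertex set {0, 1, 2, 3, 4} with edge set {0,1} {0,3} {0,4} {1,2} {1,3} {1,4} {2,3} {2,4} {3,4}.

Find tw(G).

A width-3 tree decomposition is:
Bags: B1 = {1, 2, 3, 4}  B2 = {0, 1, 3, 4}
Tree: B1–B2
Each bag holds 4 vertices, so the decomposition has width 3, which upper-bounds the treewidth. On the other hand G contains the 4-clique {0, 1, 3, 4}. A clique must lie in a single bag of any decomposition, so no decomposition can have width below 3. The upper and lower bounds meet at 3, so that is the treewidth.

3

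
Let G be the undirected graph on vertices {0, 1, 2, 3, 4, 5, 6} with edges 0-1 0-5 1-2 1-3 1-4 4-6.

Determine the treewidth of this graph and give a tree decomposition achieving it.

Treewidth 1.
One such decomposition:
Bags: B1 = {4, 6}  B2 = {1, 4}  B3 = {1, 3}  B4 = {0, 1}  B5 = {0, 5}  B6 = {1, 2}
Tree: B1–B2, B2–B3, B2–B4, B4–B5, B4–B6

Every bag has size at most 2, so the width is 2 − 1 = 1 and tw(G) ≤ 1. Any graph with an edge has treewidth ≥ 1, and G has the edge 4–6. The upper and lower bounds meet at 1, so that is the treewidth.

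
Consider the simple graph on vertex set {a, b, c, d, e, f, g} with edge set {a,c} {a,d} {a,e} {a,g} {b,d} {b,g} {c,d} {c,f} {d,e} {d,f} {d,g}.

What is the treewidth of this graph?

A width-2 tree decomposition is:
Bags: B1 = {b, d, g}  B2 = {a, d, g}  B3 = {a, c, d}  B4 = {a, d, e}  B5 = {c, d, f}
Tree: B1–B2, B2–B3, B2–B4, B3–B5
The largest bag has 3 vertices, giving width 2; this decomposition certifies tw(G) ≤ 2. For the lower bound, the 3 vertices {a, d, g} are pairwise adjacent, and any tree decomposition puts a clique entirely inside one bag — forcing width ≥ 2. The upper and lower bounds meet at 2, so that is the treewidth.

2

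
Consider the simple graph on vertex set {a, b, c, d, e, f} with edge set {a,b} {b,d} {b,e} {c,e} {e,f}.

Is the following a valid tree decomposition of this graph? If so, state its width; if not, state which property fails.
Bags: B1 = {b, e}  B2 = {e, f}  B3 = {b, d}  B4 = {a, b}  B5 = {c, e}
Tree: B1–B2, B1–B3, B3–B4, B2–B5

Yes; width 1.

Vertex coverage: the bags together contain {a, b, c, d, e, f}, the full vertex set. Edge coverage: each edge of G has both endpoints in at least one bag. Running intersection: for every vertex, the bags containing it form a connected subtree. All three properties hold, so this is a valid tree decomposition of width max|bag| − 1 = 1, and hence tw(G) ≤ 1.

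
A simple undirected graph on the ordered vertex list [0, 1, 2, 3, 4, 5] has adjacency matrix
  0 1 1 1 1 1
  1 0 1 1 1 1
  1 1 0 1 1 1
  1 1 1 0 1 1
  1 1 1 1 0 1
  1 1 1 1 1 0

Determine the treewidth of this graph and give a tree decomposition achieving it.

A single bag containing all 6 vertices is trivially a valid decomposition of width 5. For the lower bound, the 6 vertices {0, 1, 2, 3, 4, 5} are pairwise adjacent, and any tree decomposition puts a clique entirely inside one bag — forcing width ≥ 5. Hence tw(G) = 5 exactly.

Treewidth 5.
Bags: B1 = {0, 1, 2, 3, 4, 5}
Tree: (single bag)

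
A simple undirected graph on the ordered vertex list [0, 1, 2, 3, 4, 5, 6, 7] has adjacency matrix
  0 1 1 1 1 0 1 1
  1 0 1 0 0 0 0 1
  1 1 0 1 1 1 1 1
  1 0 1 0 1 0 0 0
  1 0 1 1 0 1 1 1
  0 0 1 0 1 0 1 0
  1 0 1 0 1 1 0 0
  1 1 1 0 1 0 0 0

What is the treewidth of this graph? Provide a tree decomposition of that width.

Every bag has size at most 4, so the width is 4 − 1 = 3 and tw(G) ≤ 3. For the lower bound, the 4 vertices {0, 1, 2, 7} are pairwise adjacent, and any tree decomposition puts a clique entirely inside one bag — forcing width ≥ 3. Combining the bounds, tw(G) = 3.

Treewidth 3.
One optimal decomposition is:
Bags: B1 = {0, 2, 4, 7}  B2 = {0, 1, 2, 7}  B3 = {0, 2, 4, 6}  B4 = {2, 4, 5, 6}  B5 = {0, 2, 3, 4}
Tree: B1–B2, B1–B3, B3–B4, B1–B5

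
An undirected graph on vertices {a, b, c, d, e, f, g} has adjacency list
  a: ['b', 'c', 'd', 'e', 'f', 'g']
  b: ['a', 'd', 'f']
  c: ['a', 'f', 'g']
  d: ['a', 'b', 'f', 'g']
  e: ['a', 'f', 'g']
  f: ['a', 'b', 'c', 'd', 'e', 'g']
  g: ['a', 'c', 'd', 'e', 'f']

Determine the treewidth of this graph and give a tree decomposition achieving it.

The largest bag has 4 vertices, giving width 3; this decomposition certifies tw(G) ≤ 3. Conversely, {a, d, f, g} is a clique of size 4, and the vertices of any clique must share a bag in every tree decomposition; so some bag has ≥ 4 vertices and tw(G) ≥ 3. Therefore the treewidth is 3.

Treewidth 3.
One optimal decomposition is:
Bags: B1 = {a, e, f, g}  B2 = {a, d, f, g}  B3 = {a, b, d, f}  B4 = {a, c, f, g}
Tree: B1–B2, B2–B3, B2–B4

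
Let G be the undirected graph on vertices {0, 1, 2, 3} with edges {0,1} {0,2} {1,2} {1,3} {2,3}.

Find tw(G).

A width-2 tree decomposition is:
Bags: B1 = {0, 1, 2}  B2 = {1, 2, 3}
Tree: B1–B2
The largest bag has 3 vertices, giving width 2; this decomposition certifies tw(G) ≤ 2. For the lower bound, the 3 vertices {0, 1, 2} are pairwise adjacent, and any tree decomposition puts a clique entirely inside one bag — forcing width ≥ 2. Therefore the treewidth is 2.

2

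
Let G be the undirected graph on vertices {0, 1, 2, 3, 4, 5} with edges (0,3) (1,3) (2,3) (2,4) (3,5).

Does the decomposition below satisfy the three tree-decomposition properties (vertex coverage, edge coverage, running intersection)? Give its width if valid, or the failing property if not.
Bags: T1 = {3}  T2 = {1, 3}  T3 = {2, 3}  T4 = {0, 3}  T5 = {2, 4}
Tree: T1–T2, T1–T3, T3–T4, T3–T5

No — vertex 5 appears in no bag.

A tree decomposition must satisfy three properties: every vertex lies in some bag; for every edge, both endpoints lie together in some bag; and for every vertex, the bags containing it form a connected subtree. Here vertex 5 appears in no bag, so the decomposition is invalid.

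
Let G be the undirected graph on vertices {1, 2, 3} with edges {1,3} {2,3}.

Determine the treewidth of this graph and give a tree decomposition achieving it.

Every bag has size at most 2, so the width is 2 − 1 = 1 and tw(G) ≤ 1. Since G has at least one edge (e.g. 3–1), it is not an edgeless graph, so tw(G) ≥ 1. The upper and lower bounds meet at 1, so that is the treewidth.

Treewidth 1.
One such decomposition:
Bags: B1 = {1, 3}  B2 = {2, 3}
Tree: B1–B2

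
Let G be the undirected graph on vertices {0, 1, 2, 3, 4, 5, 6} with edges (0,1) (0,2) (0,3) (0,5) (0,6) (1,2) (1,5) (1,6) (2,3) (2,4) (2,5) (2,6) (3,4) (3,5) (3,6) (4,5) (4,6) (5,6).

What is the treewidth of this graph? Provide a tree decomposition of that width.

The largest bag has 5 vertices, giving width 4; this decomposition certifies tw(G) ≤ 4. On the other hand G contains the 5-clique {0, 1, 2, 5, 6}. A clique must lie in a single bag of any decomposition, so no decomposition can have width below 4. Therefore the treewidth is 4.

Treewidth 4.
One such decomposition:
Bags: B1 = {2, 3, 4, 5, 6}  B2 = {0, 2, 3, 5, 6}  B3 = {0, 1, 2, 5, 6}
Tree: B1–B2, B2–B3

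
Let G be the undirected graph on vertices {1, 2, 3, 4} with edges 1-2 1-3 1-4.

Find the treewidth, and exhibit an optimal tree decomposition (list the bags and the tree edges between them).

The largest bag has 2 vertices, giving width 1; this decomposition certifies tw(G) ≤ 1. G has an edge, so its treewidth is at least 1. Combining the bounds, tw(G) = 1.

Treewidth 1.
One optimal decomposition is:
Bags: B1 = {1, 2}  B2 = {1, 3}  B3 = {1, 4}
Tree: B1–B2, B2–B3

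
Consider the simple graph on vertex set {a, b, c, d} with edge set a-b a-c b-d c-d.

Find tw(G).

A width-2 tree decomposition is:
Bags: B1 = {b, c, d}  B2 = {a, b, c}
Tree: B1–B2
Each bag holds 3 vertices, so the decomposition has width 2, which upper-bounds the treewidth. Since c–d–b–a–c is a cycle in G, G is not acyclic. Forests are exactly the graphs of treewidth ≤ 1, so tw(G) ≥ 2. Therefore the treewidth is 2.

2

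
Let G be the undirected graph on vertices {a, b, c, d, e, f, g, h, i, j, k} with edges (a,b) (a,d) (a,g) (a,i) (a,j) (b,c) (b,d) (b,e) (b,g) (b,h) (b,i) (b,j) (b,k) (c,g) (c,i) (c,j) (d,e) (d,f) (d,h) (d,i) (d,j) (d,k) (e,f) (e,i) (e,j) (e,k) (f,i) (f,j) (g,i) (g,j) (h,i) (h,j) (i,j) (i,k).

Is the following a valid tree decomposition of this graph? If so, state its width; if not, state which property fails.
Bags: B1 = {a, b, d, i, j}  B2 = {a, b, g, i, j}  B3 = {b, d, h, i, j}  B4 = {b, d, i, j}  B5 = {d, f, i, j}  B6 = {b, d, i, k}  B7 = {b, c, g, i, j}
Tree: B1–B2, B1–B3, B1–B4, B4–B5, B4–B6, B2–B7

A tree decomposition must satisfy three properties: every vertex lies in some bag; for every edge, both endpoints lie together in some bag; and for every vertex, the bags containing it form a connected subtree. Here vertex e appears in no bag, so the decomposition is invalid.

No — vertex e appears in no bag.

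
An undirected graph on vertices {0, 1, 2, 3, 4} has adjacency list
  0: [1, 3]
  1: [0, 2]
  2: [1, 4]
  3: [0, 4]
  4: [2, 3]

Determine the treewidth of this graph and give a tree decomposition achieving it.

Treewidth 2.
One such decomposition:
Bags: B1 = {0, 1, 3}  B2 = {1, 3, 4}  B3 = {1, 2, 4}
Tree: B1–B2, B2–B3

Each bag holds 3 vertices, so the decomposition has width 2, which upper-bounds the treewidth. For the lower bound, G contains the cycle 1–0–3–4–2–1, so G is not a forest; only forests have treewidth ≤ 1, hence tw(G) ≥ 2. The upper and lower bounds meet at 2, so that is the treewidth.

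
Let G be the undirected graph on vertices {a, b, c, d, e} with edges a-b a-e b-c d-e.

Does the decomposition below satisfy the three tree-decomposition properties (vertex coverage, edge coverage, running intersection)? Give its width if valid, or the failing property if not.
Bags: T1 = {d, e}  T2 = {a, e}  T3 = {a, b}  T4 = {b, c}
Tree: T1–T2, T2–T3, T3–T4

Checking the three conditions: (i) the bags cover all of {a, b, c, d, e}; (ii) for each edge, some bag contains both endpoints; (iii) the bags containing any fixed vertex form a subtree. All hold, so the decomposition is valid with width 2 − 1 = 1.

Yes; width 1.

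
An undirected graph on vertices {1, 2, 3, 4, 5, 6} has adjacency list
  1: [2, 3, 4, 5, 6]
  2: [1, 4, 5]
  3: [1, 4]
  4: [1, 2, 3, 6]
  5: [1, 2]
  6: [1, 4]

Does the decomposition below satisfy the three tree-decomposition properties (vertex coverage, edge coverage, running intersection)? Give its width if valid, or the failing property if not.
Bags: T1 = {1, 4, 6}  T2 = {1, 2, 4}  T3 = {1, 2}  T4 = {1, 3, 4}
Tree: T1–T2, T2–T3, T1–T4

No — vertex 5 appears in no bag.

A tree decomposition must satisfy three properties: every vertex lies in some bag; for every edge, both endpoints lie together in some bag; and for every vertex, the bags containing it form a connected subtree. Here vertex 5 appears in no bag, so the decomposition is invalid.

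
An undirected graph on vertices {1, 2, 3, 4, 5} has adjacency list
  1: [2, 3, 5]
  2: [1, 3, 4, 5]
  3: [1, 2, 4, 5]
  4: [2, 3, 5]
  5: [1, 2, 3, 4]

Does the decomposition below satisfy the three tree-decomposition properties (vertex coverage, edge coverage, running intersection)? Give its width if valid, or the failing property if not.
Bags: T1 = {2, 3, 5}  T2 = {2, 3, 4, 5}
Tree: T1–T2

A tree decomposition must satisfy three properties: every vertex lies in some bag; for every edge, both endpoints lie together in some bag; and for every vertex, the bags containing it form a connected subtree. Here vertex 1 appears in no bag, so the decomposition is invalid.

No — vertex 1 appears in no bag.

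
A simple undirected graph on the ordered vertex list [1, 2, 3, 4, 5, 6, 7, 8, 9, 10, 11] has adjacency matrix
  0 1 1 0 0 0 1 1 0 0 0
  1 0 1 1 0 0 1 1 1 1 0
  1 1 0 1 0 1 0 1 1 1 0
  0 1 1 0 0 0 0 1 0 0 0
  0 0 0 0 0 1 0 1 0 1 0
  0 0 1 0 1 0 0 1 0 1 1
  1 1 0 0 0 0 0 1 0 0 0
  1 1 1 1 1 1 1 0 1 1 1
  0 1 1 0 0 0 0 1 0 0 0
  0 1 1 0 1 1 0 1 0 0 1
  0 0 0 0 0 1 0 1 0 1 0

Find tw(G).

3

A width-3 tree decomposition is:
Bags: B1 = {2, 3, 8, 10}  B2 = {3, 6, 8, 10}  B3 = {1, 2, 3, 8}  B4 = {1, 2, 7, 8}  B5 = {2, 3, 8, 9}  B6 = {6, 8, 10, 11}  B7 = {2, 3, 4, 8}  B8 = {5, 6, 8, 10}
Tree: B1–B2, B1–B3, B3–B4, B1–B5, B2–B6, B1–B7, B6–B8
Every bag has size at most 4, so the width is 4 − 1 = 3 and tw(G) ≤ 3. Conversely, {1, 2, 3, 8} is a clique of size 4, and the vertices of any clique must share a bag in every tree decomposition; so some bag has ≥ 4 vertices and tw(G) ≥ 3. The upper and lower bounds meet at 3, so that is the treewidth.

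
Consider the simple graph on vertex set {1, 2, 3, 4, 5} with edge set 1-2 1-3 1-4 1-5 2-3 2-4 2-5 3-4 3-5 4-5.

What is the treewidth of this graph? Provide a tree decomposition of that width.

Treewidth 4.
One such decomposition:
Bags: B1 = {1, 2, 3, 4, 5}
Tree: (single bag)

With just one bag of size 5, the width is 5 − 1 = 4, so tw(G) ≤ 4. On the other hand G contains the 5-clique {1, 2, 3, 4, 5}. A clique must lie in a single bag of any decomposition, so no decomposition can have width below 4. Hence tw(G) = 4 exactly.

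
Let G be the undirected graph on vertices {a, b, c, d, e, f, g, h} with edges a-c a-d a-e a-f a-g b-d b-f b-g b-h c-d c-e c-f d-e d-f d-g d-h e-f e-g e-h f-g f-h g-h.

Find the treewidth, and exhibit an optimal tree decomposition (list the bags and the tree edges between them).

Treewidth 4.
One optimal decomposition is:
Bags: B1 = {a, d, e, f, g}  B2 = {d, e, f, g, h}  B3 = {b, d, f, g, h}  B4 = {a, c, d, e, f}
Tree: B1–B2, B2–B3, B1–B4

Every bag has size at most 5, so the width is 5 − 1 = 4 and tw(G) ≤ 4. Conversely, {d, e, f, g, h} is a clique of size 5, and the vertices of any clique must share a bag in every tree decomposition; so some bag has ≥ 5 vertices and tw(G) ≥ 4. The upper and lower bounds meet at 4, so that is the treewidth.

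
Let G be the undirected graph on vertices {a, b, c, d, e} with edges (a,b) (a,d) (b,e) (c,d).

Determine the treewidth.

1

A width-1 tree decomposition is:
Bags: B1 = {a, b}  B2 = {b, e}  B3 = {a, d}  B4 = {c, d}
Tree: B1–B2, B1–B3, B3–B4
Each bag holds 2 vertices, so the decomposition has width 1, which upper-bounds the treewidth. Any graph with an edge has treewidth ≥ 1, and G has the edge b–a. Combining the bounds, tw(G) = 1.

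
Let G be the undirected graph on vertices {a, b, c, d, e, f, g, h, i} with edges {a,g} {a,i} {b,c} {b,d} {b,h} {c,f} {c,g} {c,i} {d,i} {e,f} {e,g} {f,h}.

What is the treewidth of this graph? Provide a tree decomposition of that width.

Treewidth 3.
One such decomposition:
Bags: B1 = {a, d, g, i}  B2 = {c, d, g, i}  B3 = {b, c, d, g}  B4 = {b, c, e, g}  B5 = {b, c, e, f}  B6 = {b, e, f, h}
Tree: B1–B2, B2–B3, B3–B4, B4–B5, B5–B6

Every bag has size at most 4, so the width is 4 − 1 = 3 and tw(G) ≤ 3. For the lower bound: the 4 vertex sets {a,d,i}, {g}, {c}, {b,e,f,h} are disjoint, each induces a connected subgraph, and every pair is joined by at least one edge of G. Contracting each set to a single vertex therefore yields K_{4} as a minor, and since treewidth is minor-monotone, tw(G) ≥ tw(K_{4}) = 3. Therefore the treewidth is 3.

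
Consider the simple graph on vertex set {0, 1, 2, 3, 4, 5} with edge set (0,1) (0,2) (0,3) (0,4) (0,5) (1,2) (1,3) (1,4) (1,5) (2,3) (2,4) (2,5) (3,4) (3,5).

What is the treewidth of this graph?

4

A width-4 tree decomposition is:
Bags: B1 = {0, 1, 2, 3, 4}  B2 = {0, 1, 2, 3, 5}
Tree: B1–B2
Every bag has size at most 5, so the width is 5 − 1 = 4 and tw(G) ≤ 4. For the lower bound, the 5 vertices {0, 1, 2, 3, 4} are pairwise adjacent, and any tree decomposition puts a clique entirely inside one bag — forcing width ≥ 4. The upper and lower bounds meet at 4, so that is the treewidth.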